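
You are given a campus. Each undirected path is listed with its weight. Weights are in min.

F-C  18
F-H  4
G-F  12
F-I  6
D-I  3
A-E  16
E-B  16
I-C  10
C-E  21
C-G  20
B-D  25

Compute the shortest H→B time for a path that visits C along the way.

Shortest H→C: H → F → I → C = 20
Best C to B: C → E → B costing 37
Total via C: 20 + 37 = 57 min.

57 min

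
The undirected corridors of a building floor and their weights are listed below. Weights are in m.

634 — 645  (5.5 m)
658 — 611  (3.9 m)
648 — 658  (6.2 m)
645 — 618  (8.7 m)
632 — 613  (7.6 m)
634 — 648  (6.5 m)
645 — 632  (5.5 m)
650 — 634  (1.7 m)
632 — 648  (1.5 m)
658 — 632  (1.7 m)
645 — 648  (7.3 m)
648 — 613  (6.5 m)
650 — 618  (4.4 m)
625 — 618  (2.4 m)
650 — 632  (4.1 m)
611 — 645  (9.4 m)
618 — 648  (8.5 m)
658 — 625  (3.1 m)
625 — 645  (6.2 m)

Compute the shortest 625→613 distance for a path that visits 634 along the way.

21.5 m

Best 625 to 634: 625–618–650–634 costing 8.5
Best 634 to 613: 634–648–613 costing 13
Total via 634: 8.5 + 13 = 21.5 m.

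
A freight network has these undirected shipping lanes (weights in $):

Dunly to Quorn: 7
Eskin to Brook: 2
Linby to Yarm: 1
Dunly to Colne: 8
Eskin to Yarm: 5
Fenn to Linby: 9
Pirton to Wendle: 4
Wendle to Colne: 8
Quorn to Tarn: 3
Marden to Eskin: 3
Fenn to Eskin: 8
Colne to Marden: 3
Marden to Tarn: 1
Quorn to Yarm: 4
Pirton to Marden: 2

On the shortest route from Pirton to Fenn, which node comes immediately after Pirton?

Marden

Enumerating some paths:
Pirton - Marden - Tarn - Quorn - Yarm - Eskin - Fenn: 2+1+3+4+5+8 = 23
Pirton - Marden - Tarn - Quorn - Yarm - Linby - Fenn: 2+1+3+4+1+9 = 20
Pirton - Marden - Eskin - Yarm - Linby - Fenn: 2+3+5+1+9 = 20
Pirton - Marden - Eskin - Fenn: 2+3+8 = 13
The minimum is $13 via Pirton - Marden - Eskin - Fenn.
So from Pirton the first move is to Marden.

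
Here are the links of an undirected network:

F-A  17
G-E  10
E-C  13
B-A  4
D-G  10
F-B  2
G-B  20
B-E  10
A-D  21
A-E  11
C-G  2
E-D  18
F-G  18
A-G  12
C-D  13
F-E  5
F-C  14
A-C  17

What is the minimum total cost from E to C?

12

Candidate routes:
E–C: 13 = 13
E–G–C: 10+2 = 12
E–F–C: 5+14 = 19
The minimum is 12 via E–G–C.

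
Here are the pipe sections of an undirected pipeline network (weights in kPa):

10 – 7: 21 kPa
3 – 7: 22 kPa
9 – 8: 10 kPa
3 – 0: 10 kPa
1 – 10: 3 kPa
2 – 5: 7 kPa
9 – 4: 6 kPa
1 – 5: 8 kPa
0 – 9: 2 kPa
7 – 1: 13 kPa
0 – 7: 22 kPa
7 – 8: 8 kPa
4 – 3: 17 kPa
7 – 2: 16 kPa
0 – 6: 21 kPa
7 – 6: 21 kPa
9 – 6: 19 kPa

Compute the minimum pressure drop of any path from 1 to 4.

37 kPa

Enumerating some paths:
1 - 7 - 0 - 9 - 4: 13+22+2+6 = 43
1 - 7 - 8 - 9 - 4: 13+8+10+6 = 37
Cheapest is 1 - 7 - 8 - 9 - 4 at 37 kPa.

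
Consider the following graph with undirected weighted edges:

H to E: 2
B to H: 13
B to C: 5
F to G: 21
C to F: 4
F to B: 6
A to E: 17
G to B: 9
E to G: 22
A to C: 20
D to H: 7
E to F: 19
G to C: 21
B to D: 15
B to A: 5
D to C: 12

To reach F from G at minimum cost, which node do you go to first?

B

Candidate routes:
G - B - F: 9+6 = 15
G - F: 21 = 21
G - B - C - F: 9+5+4 = 18
The minimum is 15 via G - B - F.
So from G the first move is to B.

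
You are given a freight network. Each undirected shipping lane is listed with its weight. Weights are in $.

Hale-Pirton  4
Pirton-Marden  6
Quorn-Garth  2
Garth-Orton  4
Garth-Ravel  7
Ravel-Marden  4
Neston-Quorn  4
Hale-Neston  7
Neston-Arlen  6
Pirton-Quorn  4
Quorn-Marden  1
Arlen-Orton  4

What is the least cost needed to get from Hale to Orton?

Shortest distances from Hale:
Hale: 0
Pirton: 4  (via Hale)
Neston: 7  (via Hale)
Quorn: 8  (via Pirton)
Marden: 9  (via Quorn)
Garth: 10  (via Quorn)
Ravel: 13  (via Marden)
Arlen: 13  (via Neston)
Orton: 14  (via Garth)
Shortest route: Hale–Pirton–Quorn–Garth–Orton = $14.

$14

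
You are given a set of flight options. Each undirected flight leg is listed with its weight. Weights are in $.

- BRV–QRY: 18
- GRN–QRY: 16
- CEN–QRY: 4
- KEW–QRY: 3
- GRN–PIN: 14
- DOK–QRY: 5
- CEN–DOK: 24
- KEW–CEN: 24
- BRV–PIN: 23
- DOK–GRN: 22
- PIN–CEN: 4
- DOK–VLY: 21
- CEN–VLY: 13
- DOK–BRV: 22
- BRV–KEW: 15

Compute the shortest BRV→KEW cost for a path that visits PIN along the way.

Best BRV to PIN: BRV → PIN costing 23
Best PIN to KEW: PIN → CEN → QRY → KEW costing 11
Total via PIN: 23 + 11 = $34.

$34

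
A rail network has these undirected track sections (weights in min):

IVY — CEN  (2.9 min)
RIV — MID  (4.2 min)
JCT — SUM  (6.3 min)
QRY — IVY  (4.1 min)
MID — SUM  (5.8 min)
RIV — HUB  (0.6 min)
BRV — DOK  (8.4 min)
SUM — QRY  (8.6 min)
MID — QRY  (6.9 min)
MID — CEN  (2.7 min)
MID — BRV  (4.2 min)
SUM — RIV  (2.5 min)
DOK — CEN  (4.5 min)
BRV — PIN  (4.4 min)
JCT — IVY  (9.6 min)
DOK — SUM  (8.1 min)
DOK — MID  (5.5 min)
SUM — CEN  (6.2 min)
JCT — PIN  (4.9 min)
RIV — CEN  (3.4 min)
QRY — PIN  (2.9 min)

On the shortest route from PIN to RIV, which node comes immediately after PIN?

Enumerating some paths:
PIN - QRY - IVY - CEN - RIV: 2.9+4.1+2.9+3.4 = 13.3
PIN - JCT - SUM - RIV: 4.9+6.3+2.5 = 13.7
PIN - BRV - MID - RIV: 4.4+4.2+4.2 = 12.8
PIN - QRY - MID - RIV: 2.9+6.9+4.2 = 14
Cheapest is PIN - BRV - MID - RIV at 12.8 min.
So from PIN the first move is to BRV.

BRV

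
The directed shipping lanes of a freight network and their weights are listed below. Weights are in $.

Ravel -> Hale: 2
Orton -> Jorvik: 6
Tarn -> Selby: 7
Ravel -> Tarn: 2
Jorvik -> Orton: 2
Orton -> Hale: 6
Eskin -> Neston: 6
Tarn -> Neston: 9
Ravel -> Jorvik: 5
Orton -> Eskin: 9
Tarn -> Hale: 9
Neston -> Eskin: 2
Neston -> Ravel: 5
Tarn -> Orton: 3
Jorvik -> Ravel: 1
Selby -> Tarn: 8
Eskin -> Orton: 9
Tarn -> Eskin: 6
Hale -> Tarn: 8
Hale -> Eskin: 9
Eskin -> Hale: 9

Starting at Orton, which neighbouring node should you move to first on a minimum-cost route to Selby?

Enumerating some paths:
Orton–Jorvik–Ravel–Hale–Tarn–Selby: 6+1+2+8+7 = 24
Orton–Jorvik–Ravel–Tarn–Selby: 6+1+2+7 = 16
Orton–Hale–Tarn–Selby: 6+8+7 = 21
Orton–Eskin–Neston–Ravel–Tarn–Selby: 9+6+5+2+7 = 29
The minimum is $16 via Orton–Jorvik–Ravel–Tarn–Selby.
So from Orton the first move is to Jorvik.

Jorvik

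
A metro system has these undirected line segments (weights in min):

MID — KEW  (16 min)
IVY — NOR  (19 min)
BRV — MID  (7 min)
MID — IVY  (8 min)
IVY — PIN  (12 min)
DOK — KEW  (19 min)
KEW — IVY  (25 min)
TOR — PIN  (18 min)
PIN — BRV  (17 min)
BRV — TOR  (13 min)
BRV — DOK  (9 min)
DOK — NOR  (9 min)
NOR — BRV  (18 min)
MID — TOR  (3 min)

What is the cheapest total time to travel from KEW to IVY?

24 min

Enumerating some paths:
KEW–DOK–BRV–MID–IVY: 19+9+7+8 = 43
KEW–MID–IVY: 16+8 = 24
KEW–IVY: 25 = 25
Cheapest is KEW–MID–IVY at 24 min.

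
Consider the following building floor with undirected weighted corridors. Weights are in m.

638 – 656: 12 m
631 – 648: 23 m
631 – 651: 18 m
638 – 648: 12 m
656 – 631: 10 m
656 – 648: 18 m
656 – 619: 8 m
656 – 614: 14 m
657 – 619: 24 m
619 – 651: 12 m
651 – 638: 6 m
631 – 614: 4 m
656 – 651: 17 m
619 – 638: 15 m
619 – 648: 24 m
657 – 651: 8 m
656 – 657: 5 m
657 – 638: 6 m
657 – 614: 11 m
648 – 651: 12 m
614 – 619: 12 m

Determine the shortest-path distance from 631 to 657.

Running Dijkstra from 631:
631: 0
614: 4  (via 631)
656: 10  (via 631)
657: 15  (via 614)
Shortest route: 631 → 614 → 657 = 15 m.

15 m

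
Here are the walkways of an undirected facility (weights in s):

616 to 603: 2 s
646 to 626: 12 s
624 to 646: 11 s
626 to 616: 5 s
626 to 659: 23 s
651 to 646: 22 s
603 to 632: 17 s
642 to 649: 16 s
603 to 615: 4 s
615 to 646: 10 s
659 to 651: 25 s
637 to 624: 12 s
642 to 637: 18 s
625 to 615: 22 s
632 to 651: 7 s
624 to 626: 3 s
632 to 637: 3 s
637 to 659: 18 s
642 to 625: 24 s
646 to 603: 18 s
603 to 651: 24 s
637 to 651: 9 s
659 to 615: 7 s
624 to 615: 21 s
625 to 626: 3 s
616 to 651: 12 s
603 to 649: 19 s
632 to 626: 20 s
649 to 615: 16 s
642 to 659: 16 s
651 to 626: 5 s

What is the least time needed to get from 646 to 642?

Settle nodes by increasing distance from 646:
646: 0
615: 10  (via 646)
624: 11  (via 646)
626: 12  (via 646)
603: 14  (via 615)
625: 15  (via 626)
616: 16  (via 603)
651: 17  (via 626)
659: 17  (via 615)
637: 23  (via 624)
632: 24  (via 651)
649: 26  (via 615)
642: 33  (via 659)
Shortest route: 646 → 615 → 659 → 642 = 33 s.

33 s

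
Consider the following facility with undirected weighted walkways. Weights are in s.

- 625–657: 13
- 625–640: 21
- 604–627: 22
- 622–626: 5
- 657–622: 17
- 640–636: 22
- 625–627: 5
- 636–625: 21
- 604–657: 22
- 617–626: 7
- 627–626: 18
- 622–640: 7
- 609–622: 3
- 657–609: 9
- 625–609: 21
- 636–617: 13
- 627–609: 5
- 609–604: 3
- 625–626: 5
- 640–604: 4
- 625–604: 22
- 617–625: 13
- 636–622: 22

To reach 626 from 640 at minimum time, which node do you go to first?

Compare a few routes:
640–622–626: 7+5 = 12
640–622–609–627–625–626: 7+3+5+5+5 = 25
640–604–609–622–626: 4+3+3+5 = 15
640–604–609–627–625–626: 4+3+5+5+5 = 22
The minimum is 12 s via 640–622–626.
So from 640 the first move is to 622.

622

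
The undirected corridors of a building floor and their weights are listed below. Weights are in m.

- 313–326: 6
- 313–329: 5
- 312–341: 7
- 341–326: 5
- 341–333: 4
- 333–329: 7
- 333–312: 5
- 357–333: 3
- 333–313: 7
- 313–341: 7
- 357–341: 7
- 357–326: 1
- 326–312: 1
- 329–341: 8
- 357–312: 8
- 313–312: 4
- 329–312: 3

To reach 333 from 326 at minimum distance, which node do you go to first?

Candidate routes:
326 - 312 - 333: 1+5 = 6
326 - 357 - 333: 1+3 = 4
326 - 341 - 333: 5+4 = 9
The minimum is 4 m via 326 - 357 - 333.
So from 326 the first move is to 357.

357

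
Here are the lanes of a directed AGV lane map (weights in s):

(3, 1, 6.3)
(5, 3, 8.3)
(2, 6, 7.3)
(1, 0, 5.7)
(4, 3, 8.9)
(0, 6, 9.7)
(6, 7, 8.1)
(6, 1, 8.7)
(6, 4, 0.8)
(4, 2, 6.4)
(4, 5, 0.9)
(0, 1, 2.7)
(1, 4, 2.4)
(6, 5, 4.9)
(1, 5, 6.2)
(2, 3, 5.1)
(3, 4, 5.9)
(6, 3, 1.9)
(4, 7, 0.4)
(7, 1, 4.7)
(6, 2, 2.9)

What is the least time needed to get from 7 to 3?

16 s

Settle nodes by increasing distance from 7:
7: 0
1: 4.7  (via 7)
4: 7.1  (via 1)
5: 8  (via 4)
0: 10.4  (via 1)
2: 13.5  (via 4)
3: 16  (via 4)
Shortest route: 7–1–4–3 = 16 s.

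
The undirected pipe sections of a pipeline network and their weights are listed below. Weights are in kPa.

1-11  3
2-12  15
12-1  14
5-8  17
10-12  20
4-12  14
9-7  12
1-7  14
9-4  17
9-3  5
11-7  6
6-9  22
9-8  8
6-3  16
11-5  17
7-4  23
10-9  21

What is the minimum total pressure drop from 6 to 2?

Candidate routes:
6–3–9–7–11–1–12–2: 16+5+12+6+3+14+15 = 71
6–9–7–11–1–12–2: 22+12+6+3+14+15 = 72
6–3–9–4–12–2: 16+5+17+14+15 = 67
6–9–4–12–2: 22+17+14+15 = 68
Cheapest is 6–3–9–4–12–2 at 67 kPa.

67 kPa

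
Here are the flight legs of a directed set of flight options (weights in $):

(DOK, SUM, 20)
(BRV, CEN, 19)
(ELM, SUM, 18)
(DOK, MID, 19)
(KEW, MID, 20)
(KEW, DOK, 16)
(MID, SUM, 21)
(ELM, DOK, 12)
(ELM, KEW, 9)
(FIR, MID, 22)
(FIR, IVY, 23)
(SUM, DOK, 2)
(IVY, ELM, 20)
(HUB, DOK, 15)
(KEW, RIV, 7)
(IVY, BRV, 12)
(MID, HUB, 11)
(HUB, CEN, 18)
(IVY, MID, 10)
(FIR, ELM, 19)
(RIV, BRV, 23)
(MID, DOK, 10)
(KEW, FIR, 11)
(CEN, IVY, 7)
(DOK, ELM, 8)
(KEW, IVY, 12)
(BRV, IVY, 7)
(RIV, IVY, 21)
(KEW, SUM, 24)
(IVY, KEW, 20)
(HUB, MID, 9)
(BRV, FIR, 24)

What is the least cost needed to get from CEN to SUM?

Enumerating some paths:
CEN - IVY - ELM - SUM: 7+20+18 = 45
CEN - IVY - MID - SUM: 7+10+21 = 38
The minimum is $38 via CEN - IVY - MID - SUM.

$38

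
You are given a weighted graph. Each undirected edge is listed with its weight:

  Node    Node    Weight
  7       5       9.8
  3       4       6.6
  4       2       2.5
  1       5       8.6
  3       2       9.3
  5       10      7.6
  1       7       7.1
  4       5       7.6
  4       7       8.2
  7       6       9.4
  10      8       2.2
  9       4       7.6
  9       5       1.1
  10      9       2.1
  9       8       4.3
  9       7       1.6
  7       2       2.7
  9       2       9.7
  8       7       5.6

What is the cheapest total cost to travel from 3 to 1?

Settle nodes by increasing distance from 3:
3: 0
4: 6.6  (via 3)
2: 9.1  (via 4)
7: 11.8  (via 2)
9: 13.4  (via 7)
5: 14.2  (via 4)
10: 15.5  (via 9)
8: 17.4  (via 7)
1: 18.9  (via 7)
Shortest route: 3 → 4 → 2 → 7 → 1 = 18.9.

18.9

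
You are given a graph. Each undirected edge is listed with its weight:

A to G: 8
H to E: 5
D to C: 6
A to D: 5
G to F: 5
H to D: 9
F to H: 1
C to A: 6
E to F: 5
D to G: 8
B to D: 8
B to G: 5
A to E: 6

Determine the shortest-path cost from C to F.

Candidate routes:
C–D–H–F: 6+9+1 = 16
C–A–E–F: 6+6+5 = 17
C–A–E–H–F: 6+6+5+1 = 18
Cheapest is C–D–H–F at 16.

16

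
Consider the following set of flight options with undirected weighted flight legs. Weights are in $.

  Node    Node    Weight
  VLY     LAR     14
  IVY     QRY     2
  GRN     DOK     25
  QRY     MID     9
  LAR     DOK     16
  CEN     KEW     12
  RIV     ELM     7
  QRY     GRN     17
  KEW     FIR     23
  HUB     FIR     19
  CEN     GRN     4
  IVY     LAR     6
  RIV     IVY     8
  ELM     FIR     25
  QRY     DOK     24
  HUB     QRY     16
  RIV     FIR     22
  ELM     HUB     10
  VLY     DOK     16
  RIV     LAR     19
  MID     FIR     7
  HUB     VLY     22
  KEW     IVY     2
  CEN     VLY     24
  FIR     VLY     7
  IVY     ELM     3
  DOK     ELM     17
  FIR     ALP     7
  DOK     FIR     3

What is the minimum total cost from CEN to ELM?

$17

Running Dijkstra from CEN:
CEN: 0
GRN: 4  (via CEN)
KEW: 12  (via CEN)
IVY: 14  (via KEW)
QRY: 16  (via IVY)
ELM: 17  (via IVY)
Shortest route: CEN–KEW–IVY–ELM = $17.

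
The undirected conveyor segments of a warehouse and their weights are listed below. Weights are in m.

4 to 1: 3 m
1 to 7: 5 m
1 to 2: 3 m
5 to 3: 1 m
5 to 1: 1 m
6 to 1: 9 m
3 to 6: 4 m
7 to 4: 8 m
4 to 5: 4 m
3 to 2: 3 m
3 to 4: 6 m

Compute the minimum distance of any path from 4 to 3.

5 m

Settle nodes by increasing distance from 4:
4: 0
1: 3  (via 4)
5: 4  (via 4)
3: 5  (via 5)
Shortest route: 4–5–3 = 5 m.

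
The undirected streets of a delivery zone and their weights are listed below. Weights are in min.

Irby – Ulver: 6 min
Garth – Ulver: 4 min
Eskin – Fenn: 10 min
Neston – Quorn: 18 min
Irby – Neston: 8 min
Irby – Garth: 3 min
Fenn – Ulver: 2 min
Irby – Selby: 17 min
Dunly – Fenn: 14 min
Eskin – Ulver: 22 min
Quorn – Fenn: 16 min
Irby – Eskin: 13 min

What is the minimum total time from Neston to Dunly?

30 min

Compare a few routes:
Neston → Irby → Garth → Ulver → Fenn → Dunly: 8+3+4+2+14 = 31
Neston → Irby → Ulver → Fenn → Dunly: 8+6+2+14 = 30
Cheapest is Neston → Irby → Ulver → Fenn → Dunly at 30 min.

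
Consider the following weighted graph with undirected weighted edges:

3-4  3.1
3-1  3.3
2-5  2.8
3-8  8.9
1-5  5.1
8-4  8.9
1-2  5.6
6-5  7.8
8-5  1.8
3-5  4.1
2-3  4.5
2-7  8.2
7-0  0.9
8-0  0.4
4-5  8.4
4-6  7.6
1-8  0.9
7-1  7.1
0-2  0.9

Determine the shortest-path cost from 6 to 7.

Enumerating some paths:
6 - 5 - 2 - 0 - 7: 7.8+2.8+0.9+0.9 = 12.4
6 - 5 - 8 - 0 - 7: 7.8+1.8+0.4+0.9 = 10.9
The minimum is 10.9 via 6 - 5 - 8 - 0 - 7.

10.9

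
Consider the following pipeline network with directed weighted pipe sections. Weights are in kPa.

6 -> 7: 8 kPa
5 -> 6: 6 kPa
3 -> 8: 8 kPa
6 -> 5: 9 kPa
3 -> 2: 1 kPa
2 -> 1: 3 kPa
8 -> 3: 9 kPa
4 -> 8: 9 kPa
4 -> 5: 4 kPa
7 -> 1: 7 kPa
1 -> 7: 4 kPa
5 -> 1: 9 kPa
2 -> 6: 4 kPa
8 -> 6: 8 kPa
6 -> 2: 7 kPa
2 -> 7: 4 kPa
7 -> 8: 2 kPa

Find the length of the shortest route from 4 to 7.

17 kPa

Enumerating some paths:
4 → 5 → 1 → 7: 4+9+4 = 17
4 → 5 → 6 → 2 → 7: 4+6+7+4 = 21
4 → 5 → 6 → 7: 4+6+8 = 18
The minimum is 17 kPa via 4 → 5 → 1 → 7.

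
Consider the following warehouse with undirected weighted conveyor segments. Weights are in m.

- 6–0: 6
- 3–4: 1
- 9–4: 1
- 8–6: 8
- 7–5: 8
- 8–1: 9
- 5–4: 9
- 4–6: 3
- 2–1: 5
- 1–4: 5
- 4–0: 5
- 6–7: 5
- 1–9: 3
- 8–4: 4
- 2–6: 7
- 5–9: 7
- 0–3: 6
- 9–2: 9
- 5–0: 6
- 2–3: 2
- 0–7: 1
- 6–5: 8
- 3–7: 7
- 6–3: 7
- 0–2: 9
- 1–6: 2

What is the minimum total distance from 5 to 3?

Settle nodes by increasing distance from 5:
5: 0
0: 6  (via 5)
7: 7  (via 0)
9: 7  (via 5)
4: 8  (via 9)
6: 8  (via 5)
3: 9  (via 4)
Shortest route: 5 → 9 → 4 → 3 = 9 m.

9 m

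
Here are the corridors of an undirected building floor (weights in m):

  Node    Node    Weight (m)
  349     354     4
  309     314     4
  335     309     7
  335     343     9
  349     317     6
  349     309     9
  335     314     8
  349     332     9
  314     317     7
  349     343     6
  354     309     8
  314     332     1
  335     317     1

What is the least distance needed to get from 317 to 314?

Compare a few routes:
317 - 335 - 314: 1+8 = 9
317 - 314: 7 = 7
The minimum is 7 m via 317 - 314.

7 m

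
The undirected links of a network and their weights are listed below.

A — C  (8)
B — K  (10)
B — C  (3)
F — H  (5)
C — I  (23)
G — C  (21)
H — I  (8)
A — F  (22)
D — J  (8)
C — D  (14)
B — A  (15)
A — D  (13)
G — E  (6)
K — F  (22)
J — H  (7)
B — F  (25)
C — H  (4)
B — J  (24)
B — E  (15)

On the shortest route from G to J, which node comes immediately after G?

C

Enumerating some paths:
G → E → B → C → H → J: 6+15+3+4+7 = 35
G → C → D → J: 21+14+8 = 43
G → C → H → J: 21+4+7 = 32
Cheapest is G → C → H → J at 32.
So from G the first move is to C.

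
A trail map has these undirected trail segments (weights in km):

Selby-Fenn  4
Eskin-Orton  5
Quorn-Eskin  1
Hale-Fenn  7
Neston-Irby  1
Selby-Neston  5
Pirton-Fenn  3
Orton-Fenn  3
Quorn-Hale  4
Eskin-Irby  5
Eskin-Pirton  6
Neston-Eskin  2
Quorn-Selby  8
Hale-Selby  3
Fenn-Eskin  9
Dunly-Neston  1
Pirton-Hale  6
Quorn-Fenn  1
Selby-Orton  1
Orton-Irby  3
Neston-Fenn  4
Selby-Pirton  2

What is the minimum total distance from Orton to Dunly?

Running Dijkstra from Orton:
Orton: 0
Selby: 1  (via Orton)
Irby: 3  (via Orton)
Pirton: 3  (via Selby)
Fenn: 3  (via Orton)
Quorn: 4  (via Fenn)
Neston: 4  (via Irby)
Hale: 4  (via Selby)
Eskin: 5  (via Orton)
Dunly: 5  (via Neston)
Shortest route: Orton → Irby → Neston → Dunly = 5 km.

5 km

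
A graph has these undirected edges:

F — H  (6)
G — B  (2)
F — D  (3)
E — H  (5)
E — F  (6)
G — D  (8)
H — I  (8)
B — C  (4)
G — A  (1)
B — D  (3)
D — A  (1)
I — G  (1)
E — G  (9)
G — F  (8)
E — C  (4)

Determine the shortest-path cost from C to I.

Enumerating some paths:
C - E - G - I: 4+9+1 = 14
C - B - G - I: 4+2+1 = 7
C - B - D - A - G - I: 4+3+1+1+1 = 10
The minimum is 7 via C - B - G - I.

7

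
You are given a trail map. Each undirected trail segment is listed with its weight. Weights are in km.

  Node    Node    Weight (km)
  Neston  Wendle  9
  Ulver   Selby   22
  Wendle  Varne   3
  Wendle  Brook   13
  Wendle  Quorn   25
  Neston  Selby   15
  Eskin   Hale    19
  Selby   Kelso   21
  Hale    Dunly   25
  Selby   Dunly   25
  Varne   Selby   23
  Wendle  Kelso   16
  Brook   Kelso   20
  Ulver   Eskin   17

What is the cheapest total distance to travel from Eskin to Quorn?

88 km

Running Dijkstra from Eskin:
Eskin: 0
Ulver: 17  (via Eskin)
Hale: 19  (via Eskin)
Selby: 39  (via Ulver)
Dunly: 44  (via Hale)
Neston: 54  (via Selby)
Kelso: 60  (via Selby)
Varne: 62  (via Selby)
Wendle: 63  (via Neston)
Brook: 76  (via Wendle)
Quorn: 88  (via Wendle)
Shortest route: Eskin → Ulver → Selby → Neston → Wendle → Quorn = 88 km.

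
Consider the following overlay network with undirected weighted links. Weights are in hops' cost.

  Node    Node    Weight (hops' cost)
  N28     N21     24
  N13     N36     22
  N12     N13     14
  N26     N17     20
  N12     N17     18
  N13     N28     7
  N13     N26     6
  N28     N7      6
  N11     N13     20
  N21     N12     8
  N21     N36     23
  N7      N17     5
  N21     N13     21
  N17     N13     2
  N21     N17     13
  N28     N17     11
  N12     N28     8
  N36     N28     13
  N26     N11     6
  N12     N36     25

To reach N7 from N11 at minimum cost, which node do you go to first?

Enumerating some paths:
N11–N26–N13–N28–N7: 6+6+7+6 = 25
N11–N26–N13–N17–N28–N7: 6+6+2+11+6 = 31
N11–N13–N17–N7: 20+2+5 = 27
N11–N26–N13–N17–N7: 6+6+2+5 = 19
The minimum is 19 hops' cost via N11–N26–N13–N17–N7.
So from N11 the first move is to N26.

N26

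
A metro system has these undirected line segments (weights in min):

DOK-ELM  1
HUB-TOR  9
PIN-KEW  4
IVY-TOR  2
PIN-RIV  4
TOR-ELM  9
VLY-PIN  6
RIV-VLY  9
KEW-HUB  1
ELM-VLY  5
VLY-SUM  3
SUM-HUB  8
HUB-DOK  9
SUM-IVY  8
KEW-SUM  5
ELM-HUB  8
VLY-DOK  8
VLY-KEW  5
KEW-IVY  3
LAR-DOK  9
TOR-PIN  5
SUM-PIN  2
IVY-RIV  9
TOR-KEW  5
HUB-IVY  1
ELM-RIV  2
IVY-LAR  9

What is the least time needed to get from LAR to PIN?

Compare a few routes:
LAR - IVY - HUB - KEW - PIN: 9+1+1+4 = 15
LAR - DOK - ELM - RIV - PIN: 9+1+2+4 = 16
LAR - IVY - KEW - PIN: 9+3+4 = 16
Cheapest is LAR - IVY - HUB - KEW - PIN at 15 min.

15 min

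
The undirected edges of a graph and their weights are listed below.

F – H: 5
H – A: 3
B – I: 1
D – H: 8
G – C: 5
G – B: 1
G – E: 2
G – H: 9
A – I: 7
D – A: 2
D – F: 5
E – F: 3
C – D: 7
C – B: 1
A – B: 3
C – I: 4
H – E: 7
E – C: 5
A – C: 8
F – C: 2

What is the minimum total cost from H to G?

Running Dijkstra from H:
H: 0
A: 3  (via H)
D: 5  (via A)
F: 5  (via H)
B: 6  (via A)
C: 7  (via F)
E: 7  (via H)
G: 7  (via B)
Shortest route: H → A → B → G = 7.

7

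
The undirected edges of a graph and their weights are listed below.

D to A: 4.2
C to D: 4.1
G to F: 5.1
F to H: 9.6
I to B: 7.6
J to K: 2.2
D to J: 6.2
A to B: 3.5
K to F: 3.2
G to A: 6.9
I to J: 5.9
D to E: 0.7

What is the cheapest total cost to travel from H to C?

Shortest distances from H:
H: 0
F: 9.6  (via H)
K: 12.8  (via F)
G: 14.7  (via F)
J: 15  (via K)
I: 20.9  (via J)
D: 21.2  (via J)
A: 21.6  (via G)
E: 21.9  (via D)
B: 25.1  (via A)
C: 25.3  (via D)
Shortest route: H → F → K → J → D → C = 25.3.

25.3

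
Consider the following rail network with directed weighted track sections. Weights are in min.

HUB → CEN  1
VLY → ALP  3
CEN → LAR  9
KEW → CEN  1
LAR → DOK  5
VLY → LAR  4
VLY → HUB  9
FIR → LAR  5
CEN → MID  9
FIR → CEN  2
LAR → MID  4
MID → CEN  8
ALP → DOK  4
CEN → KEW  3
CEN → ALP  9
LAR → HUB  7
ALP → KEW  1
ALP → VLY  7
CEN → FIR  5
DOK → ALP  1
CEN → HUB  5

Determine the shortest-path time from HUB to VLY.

17 min

Candidate routes:
HUB → CEN → ALP → VLY: 1+9+7 = 17
HUB → CEN → LAR → DOK → ALP → VLY: 1+9+5+1+7 = 23
Cheapest is HUB → CEN → ALP → VLY at 17 min.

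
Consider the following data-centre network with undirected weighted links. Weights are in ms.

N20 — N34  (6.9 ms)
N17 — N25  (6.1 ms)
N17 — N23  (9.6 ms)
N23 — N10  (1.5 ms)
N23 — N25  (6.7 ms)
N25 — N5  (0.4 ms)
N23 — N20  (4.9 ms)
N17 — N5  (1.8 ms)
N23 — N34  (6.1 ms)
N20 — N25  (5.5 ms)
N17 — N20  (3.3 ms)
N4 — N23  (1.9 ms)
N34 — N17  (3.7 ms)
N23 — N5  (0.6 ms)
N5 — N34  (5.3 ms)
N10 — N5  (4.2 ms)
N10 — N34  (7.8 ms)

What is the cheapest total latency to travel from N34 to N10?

7.4 ms

Shortest distances from N34:
N34: 0
N17: 3.7  (via N34)
N5: 5.3  (via N34)
N25: 5.7  (via N5)
N23: 5.9  (via N5)
N20: 6.9  (via N34)
N10: 7.4  (via N23)
Shortest route: N34–N5–N23–N10 = 7.4 ms.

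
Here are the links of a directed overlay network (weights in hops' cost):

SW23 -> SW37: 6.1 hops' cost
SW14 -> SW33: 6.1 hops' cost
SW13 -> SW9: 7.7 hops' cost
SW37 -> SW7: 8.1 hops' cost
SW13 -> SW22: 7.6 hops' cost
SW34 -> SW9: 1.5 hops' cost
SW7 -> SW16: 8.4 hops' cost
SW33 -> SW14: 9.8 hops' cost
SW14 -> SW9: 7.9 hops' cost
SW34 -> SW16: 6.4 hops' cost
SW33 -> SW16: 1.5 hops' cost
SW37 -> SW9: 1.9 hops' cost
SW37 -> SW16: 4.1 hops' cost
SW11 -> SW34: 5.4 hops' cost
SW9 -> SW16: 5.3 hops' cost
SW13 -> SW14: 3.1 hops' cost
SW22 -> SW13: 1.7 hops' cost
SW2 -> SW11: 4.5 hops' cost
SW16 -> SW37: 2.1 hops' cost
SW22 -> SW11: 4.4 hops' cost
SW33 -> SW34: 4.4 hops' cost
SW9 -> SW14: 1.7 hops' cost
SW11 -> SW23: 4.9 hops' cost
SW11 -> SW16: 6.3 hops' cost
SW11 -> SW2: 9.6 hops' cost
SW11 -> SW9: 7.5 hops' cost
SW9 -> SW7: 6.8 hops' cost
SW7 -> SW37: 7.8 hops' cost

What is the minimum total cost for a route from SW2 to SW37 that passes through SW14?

22.8 hops' cost

Best SW2 to SW14: SW2–SW11–SW34–SW9–SW14 costing 13.1
Best SW14 to SW37: SW14–SW33–SW16–SW37 costing 9.7
Total via SW14: 13.1 + 9.7 = 22.8 hops' cost.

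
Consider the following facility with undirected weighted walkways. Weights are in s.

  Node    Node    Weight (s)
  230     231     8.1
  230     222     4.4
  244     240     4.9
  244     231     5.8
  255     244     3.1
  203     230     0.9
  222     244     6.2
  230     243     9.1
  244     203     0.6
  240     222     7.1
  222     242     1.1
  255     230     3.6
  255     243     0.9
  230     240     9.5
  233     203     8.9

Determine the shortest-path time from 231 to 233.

15.3 s

Running Dijkstra from 231:
231: 0
244: 5.8  (via 231)
203: 6.4  (via 244)
230: 7.3  (via 203)
255: 8.9  (via 244)
243: 9.8  (via 255)
240: 10.7  (via 244)
222: 11.7  (via 230)
242: 12.8  (via 222)
233: 15.3  (via 203)
Shortest route: 231–244–203–233 = 15.3 s.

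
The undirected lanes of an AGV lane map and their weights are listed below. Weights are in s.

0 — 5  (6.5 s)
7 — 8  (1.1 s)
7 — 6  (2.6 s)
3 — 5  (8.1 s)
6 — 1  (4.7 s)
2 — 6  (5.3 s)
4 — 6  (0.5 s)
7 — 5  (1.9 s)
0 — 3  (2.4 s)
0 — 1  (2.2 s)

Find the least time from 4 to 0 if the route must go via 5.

11.5 s

Best 4 to 5: 4–6–7–5 costing 5
Shortest 5→0: 5–0 = 6.5
Total via 5: 5 + 6.5 = 11.5 s.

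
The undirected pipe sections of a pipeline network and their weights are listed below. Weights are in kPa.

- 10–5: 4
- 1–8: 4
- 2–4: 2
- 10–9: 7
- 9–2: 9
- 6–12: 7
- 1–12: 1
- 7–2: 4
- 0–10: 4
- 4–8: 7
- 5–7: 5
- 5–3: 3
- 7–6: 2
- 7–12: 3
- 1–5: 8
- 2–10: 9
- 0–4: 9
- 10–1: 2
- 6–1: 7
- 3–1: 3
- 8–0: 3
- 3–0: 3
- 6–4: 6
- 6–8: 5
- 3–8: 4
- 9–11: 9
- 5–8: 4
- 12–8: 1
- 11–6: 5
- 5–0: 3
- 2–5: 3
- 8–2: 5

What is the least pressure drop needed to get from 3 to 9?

Running Dijkstra from 3:
3: 0
0: 3  (via 3)
1: 3  (via 3)
5: 3  (via 3)
8: 4  (via 3)
12: 4  (via 1)
10: 5  (via 1)
2: 6  (via 5)
7: 7  (via 12)
4: 8  (via 2)
6: 9  (via 8)
9: 12  (via 10)
Shortest route: 3–1–10–9 = 12 kPa.

12 kPa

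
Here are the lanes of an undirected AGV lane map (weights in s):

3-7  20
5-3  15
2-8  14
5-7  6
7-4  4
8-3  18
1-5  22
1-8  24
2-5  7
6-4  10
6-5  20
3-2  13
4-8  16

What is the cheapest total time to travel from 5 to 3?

15 s

Candidate routes:
5 - 7 - 3: 6+20 = 26
5 - 3: 15 = 15
5 - 2 - 3: 7+13 = 20
Cheapest is 5 - 3 at 15 s.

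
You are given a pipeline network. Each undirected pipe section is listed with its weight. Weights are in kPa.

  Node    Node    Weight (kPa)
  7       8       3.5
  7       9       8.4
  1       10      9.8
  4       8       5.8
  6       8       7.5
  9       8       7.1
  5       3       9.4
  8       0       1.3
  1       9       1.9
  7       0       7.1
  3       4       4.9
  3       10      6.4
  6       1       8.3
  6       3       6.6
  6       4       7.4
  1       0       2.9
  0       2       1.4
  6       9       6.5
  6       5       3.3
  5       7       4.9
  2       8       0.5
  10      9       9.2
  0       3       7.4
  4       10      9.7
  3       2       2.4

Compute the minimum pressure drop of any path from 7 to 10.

12.8 kPa

Running Dijkstra from 7:
7: 0
8: 3.5  (via 7)
2: 4  (via 8)
0: 4.8  (via 8)
5: 4.9  (via 7)
3: 6.4  (via 2)
1: 7.7  (via 0)
6: 8.2  (via 5)
9: 8.4  (via 7)
4: 9.3  (via 8)
10: 12.8  (via 3)
Shortest route: 7 → 8 → 2 → 3 → 10 = 12.8 kPa.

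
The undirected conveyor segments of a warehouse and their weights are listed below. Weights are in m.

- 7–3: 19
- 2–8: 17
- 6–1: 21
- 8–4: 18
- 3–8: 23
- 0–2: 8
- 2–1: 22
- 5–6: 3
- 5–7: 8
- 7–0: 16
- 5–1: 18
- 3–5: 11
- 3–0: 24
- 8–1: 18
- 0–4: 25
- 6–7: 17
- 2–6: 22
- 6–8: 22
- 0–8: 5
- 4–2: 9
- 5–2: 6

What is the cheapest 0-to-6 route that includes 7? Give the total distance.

27 m

Best 0 to 7: 0 → 7 costing 16
Shortest 7→6: 7 → 5 → 6 = 11
Total via 7: 16 + 11 = 27 m.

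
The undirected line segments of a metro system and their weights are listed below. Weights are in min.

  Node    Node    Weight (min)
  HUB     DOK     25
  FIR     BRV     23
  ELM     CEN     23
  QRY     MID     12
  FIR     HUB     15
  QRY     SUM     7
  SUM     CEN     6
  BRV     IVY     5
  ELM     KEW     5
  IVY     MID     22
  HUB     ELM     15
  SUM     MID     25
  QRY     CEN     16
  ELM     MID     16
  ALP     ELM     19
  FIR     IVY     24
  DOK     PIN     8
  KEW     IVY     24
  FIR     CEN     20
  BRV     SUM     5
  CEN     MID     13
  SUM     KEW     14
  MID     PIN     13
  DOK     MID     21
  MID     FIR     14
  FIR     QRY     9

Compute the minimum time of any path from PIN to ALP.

48 min

Shortest distances from PIN:
PIN: 0
DOK: 8  (via PIN)
MID: 13  (via PIN)
QRY: 25  (via MID)
CEN: 26  (via MID)
FIR: 27  (via MID)
ELM: 29  (via MID)
SUM: 32  (via QRY)
HUB: 33  (via DOK)
KEW: 34  (via ELM)
IVY: 35  (via MID)
BRV: 37  (via SUM)
ALP: 48  (via ELM)
Shortest route: PIN → MID → ELM → ALP = 48 min.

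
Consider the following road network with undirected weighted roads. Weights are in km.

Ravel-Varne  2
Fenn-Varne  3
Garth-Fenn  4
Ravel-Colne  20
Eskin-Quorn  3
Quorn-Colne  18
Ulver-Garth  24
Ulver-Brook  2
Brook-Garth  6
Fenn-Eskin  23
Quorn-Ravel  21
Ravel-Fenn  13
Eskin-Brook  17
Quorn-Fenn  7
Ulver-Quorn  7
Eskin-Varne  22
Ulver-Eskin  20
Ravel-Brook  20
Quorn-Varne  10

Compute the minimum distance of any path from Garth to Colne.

Candidate routes:
Garth - Brook - Ulver - Quorn - Colne: 6+2+7+18 = 33
Garth - Fenn - Varne - Quorn - Colne: 4+3+10+18 = 35
Garth - Fenn - Varne - Ravel - Colne: 4+3+2+20 = 29
Garth - Fenn - Ravel - Colne: 4+13+20 = 37
The minimum is 29 km via Garth - Fenn - Varne - Ravel - Colne.

29 km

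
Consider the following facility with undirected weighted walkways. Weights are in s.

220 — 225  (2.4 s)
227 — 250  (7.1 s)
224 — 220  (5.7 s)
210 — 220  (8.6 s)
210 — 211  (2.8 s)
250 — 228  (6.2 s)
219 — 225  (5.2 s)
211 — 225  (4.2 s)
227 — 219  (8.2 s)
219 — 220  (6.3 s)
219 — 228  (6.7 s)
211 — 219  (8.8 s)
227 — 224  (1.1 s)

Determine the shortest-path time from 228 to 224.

14.4 s

Enumerating some paths:
228–219–227–224: 6.7+8.2+1.1 = 16
228–219–225–220–224: 6.7+5.2+2.4+5.7 = 20
228–219–220–224: 6.7+6.3+5.7 = 18.7
228–250–227–224: 6.2+7.1+1.1 = 14.4
The minimum is 14.4 s via 228–250–227–224.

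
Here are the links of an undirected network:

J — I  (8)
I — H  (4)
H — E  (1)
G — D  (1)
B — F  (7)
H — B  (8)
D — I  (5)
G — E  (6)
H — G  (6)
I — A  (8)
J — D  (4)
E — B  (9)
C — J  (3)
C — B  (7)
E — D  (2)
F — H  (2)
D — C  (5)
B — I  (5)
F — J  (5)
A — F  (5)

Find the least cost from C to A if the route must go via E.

Best C to E: C → D → E costing 7
Shortest E→A: E → H → F → A = 8
Total via E: 7 + 8 = 15.

15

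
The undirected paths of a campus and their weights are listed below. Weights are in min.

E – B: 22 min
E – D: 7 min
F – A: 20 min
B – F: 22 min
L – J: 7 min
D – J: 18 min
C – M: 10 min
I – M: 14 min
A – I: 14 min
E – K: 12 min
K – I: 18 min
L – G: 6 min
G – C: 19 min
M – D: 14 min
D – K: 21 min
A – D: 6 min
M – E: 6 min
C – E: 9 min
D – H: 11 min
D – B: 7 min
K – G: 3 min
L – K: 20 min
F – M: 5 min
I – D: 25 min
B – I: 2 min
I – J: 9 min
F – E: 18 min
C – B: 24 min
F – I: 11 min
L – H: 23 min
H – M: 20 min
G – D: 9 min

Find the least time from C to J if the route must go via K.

Best C to K: C–E–K costing 21
Best K to J: K–G–L–J costing 16
Total via K: 21 + 16 = 37 min.

37 min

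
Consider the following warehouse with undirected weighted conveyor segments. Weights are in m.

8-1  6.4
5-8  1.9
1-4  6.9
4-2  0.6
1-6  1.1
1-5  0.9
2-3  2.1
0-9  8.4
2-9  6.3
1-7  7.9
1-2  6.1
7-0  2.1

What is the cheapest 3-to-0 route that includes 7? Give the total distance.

18.2 m

Shortest 3→7: 3–2–1–7 = 16.1
Best 7 to 0: 7–0 costing 2.1
Total via 7: 16.1 + 2.1 = 18.2 m.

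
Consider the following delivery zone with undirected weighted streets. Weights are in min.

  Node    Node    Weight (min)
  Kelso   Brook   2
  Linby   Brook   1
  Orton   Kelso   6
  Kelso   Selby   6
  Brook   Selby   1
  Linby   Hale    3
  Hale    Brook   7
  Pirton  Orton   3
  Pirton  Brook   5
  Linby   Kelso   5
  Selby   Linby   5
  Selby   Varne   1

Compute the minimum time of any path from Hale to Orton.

12 min

Candidate routes:
Hale - Brook - Pirton - Orton: 7+5+3 = 15
Hale - Linby - Brook - Kelso - Orton: 3+1+2+6 = 12
Hale - Linby - Kelso - Orton: 3+5+6 = 14
The minimum is 12 min via Hale - Linby - Brook - Kelso - Orton.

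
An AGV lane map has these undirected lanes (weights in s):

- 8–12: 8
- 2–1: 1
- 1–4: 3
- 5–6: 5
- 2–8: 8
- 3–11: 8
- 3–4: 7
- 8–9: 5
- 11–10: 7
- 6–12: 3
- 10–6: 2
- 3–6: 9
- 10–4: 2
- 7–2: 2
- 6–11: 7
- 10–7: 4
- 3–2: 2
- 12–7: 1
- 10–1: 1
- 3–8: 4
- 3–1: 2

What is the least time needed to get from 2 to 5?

9 s

Candidate routes:
2–7–10–6–5: 2+4+2+5 = 13
2–1–10–6–5: 1+1+2+5 = 9
2–3–1–10–6–5: 2+2+1+2+5 = 12
2–7–12–6–5: 2+1+3+5 = 11
The minimum is 9 s via 2–1–10–6–5.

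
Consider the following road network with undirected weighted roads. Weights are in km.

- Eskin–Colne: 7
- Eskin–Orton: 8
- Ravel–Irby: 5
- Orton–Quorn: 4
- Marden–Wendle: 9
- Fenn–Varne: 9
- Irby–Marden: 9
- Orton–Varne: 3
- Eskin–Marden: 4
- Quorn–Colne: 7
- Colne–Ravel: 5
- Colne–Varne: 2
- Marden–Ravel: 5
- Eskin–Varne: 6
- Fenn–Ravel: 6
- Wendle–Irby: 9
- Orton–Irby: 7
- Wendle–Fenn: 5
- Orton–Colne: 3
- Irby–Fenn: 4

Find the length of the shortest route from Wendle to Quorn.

Enumerating some paths:
Wendle - Fenn - Varne - Colne - Orton - Quorn: 5+9+2+3+4 = 23
Wendle - Irby - Orton - Quorn: 9+7+4 = 20
Wendle - Fenn - Varne - Colne - Quorn: 5+9+2+7 = 23
Wendle - Fenn - Varne - Orton - Quorn: 5+9+3+4 = 21
The minimum is 20 km via Wendle - Irby - Orton - Quorn.

20 km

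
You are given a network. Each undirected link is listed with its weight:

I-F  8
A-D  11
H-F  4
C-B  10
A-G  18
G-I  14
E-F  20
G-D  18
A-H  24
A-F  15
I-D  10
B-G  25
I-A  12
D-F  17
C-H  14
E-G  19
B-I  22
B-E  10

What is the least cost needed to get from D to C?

35

Running Dijkstra from D:
D: 0
I: 10  (via D)
A: 11  (via D)
F: 17  (via D)
G: 18  (via D)
H: 21  (via F)
B: 32  (via I)
C: 35  (via H)
Shortest route: D → F → H → C = 35.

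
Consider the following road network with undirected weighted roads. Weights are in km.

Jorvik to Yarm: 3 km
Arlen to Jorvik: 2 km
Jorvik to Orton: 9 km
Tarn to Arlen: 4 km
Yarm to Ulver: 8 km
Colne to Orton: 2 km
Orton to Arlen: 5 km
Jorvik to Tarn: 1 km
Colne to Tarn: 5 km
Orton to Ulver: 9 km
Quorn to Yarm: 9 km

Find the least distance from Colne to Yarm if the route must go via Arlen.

Best Colne to Arlen: Colne → Orton → Arlen costing 7
Best Arlen to Yarm: Arlen → Jorvik → Yarm costing 5
Total via Arlen: 7 + 5 = 12 km.

12 km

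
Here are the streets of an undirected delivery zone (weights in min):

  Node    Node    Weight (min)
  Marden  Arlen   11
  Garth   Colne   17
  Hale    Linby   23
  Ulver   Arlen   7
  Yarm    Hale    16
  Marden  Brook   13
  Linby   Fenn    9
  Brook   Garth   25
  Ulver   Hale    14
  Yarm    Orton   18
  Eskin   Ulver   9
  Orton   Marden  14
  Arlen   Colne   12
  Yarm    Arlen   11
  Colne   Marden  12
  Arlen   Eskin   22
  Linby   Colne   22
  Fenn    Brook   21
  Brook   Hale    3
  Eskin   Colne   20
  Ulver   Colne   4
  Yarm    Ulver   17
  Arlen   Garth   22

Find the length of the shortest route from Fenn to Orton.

48 min

Enumerating some paths:
Fenn → Linby → Colne → Marden → Orton: 9+22+12+14 = 57
Fenn → Brook → Hale → Yarm → Orton: 21+3+16+18 = 58
Fenn → Linby → Hale → Brook → Marden → Orton: 9+23+3+13+14 = 62
Fenn → Brook → Marden → Orton: 21+13+14 = 48
The minimum is 48 min via Fenn → Brook → Marden → Orton.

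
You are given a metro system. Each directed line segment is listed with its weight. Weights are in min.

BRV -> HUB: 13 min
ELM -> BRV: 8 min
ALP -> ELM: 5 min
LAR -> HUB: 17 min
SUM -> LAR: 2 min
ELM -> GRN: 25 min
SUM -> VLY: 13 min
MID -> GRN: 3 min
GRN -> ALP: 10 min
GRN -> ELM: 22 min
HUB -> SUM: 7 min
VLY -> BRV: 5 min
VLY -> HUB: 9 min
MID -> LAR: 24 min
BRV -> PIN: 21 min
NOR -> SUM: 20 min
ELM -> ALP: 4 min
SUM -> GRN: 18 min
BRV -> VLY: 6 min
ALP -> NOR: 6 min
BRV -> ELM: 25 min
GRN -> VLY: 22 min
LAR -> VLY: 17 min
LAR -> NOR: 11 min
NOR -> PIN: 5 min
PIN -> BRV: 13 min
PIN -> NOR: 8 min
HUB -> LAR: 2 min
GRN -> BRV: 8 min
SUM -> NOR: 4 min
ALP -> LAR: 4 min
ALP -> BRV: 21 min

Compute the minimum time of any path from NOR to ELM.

43 min

Running Dijkstra from NOR:
NOR: 0
PIN: 5  (via NOR)
BRV: 18  (via PIN)
SUM: 20  (via NOR)
LAR: 22  (via SUM)
VLY: 24  (via BRV)
HUB: 31  (via BRV)
GRN: 38  (via SUM)
ELM: 43  (via BRV)
Shortest route: NOR–PIN–BRV–ELM = 43 min.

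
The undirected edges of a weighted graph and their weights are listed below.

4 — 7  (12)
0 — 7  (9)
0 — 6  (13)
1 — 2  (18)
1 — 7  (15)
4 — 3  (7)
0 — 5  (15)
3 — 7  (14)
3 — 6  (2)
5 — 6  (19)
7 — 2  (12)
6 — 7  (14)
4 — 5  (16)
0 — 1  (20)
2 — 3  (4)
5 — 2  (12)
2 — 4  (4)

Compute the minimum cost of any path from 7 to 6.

14

Running Dijkstra from 7:
7: 0
0: 9  (via 7)
2: 12  (via 7)
4: 12  (via 7)
3: 14  (via 7)
6: 14  (via 7)
Shortest route: 7 → 6 = 14.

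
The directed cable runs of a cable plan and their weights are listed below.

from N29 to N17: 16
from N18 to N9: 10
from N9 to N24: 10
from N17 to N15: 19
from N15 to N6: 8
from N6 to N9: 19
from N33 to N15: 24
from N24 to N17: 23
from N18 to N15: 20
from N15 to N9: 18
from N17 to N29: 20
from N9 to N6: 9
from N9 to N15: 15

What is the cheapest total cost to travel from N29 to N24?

63

Settle nodes by increasing distance from N29:
N29: 0
N17: 16  (via N29)
N15: 35  (via N17)
N6: 43  (via N15)
N9: 53  (via N15)
N24: 63  (via N9)
Shortest route: N29 → N17 → N15 → N9 → N24 = 63.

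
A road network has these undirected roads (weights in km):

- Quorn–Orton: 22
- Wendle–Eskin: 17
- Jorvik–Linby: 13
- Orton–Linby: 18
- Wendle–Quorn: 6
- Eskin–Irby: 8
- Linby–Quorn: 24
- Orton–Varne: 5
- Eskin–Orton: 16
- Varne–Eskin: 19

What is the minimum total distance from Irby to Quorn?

31 km

Enumerating some paths:
Irby–Eskin–Orton–Quorn: 8+16+22 = 46
Irby–Eskin–Varne–Orton–Quorn: 8+19+5+22 = 54
Irby–Eskin–Wendle–Quorn: 8+17+6 = 31
The minimum is 31 km via Irby–Eskin–Wendle–Quorn.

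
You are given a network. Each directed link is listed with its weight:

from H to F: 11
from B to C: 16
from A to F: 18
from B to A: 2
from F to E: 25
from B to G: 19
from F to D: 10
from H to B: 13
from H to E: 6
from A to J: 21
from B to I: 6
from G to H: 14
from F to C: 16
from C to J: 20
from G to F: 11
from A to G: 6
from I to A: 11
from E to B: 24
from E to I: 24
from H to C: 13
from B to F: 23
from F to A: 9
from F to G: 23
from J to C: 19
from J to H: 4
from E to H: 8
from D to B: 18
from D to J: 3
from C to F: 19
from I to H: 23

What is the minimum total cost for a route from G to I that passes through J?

Best G to J: G → F → D → J costing 24
Shortest J→I: J → H → B → I = 23
Total via J: 24 + 23 = 47.

47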